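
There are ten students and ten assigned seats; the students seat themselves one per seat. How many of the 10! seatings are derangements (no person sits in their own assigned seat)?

By inclusion-exclusion, !10 = Σ (-1)^k · 10!/k! for k=0..10
= 10! - 10!/1! + 10!/2! - 10!/3! + 10!/4! - 10!/5! + 10!/6! - 10!/7! + 10!/8! - 10!/9! + 10!/10!
= 3628800 - 3628800 + 1814400 - 604800 + 151200 - 30240 + 5040 - 720 + 90 - 10 + 1
= 1334961

1334961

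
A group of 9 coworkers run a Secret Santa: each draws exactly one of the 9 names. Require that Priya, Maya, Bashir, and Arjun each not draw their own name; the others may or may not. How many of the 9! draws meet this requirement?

Inclusion-exclusion on the 4 forbidden self-matches:
Σ_{j=0}^{4} (-1)^j C(4,j)(9-j)!
= C(4,0)·9! - C(4,1)·8! + C(4,2)·7! - C(4,3)·6! + C(4,4)·5!
= 362880 - 161280 + 30240 - 2880 + 120
= 229080

229080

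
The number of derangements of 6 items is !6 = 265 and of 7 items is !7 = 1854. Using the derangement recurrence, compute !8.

14833

!8 = (8-1)·(!7 + !6) = 7·(1854 + 265) = 7·2119 = 14833.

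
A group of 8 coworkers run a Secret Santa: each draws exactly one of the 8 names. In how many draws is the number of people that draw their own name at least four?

771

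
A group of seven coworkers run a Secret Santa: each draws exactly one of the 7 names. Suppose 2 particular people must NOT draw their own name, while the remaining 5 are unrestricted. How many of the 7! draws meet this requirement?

3720

Inclusion-exclusion on the 2 forbidden self-matches:
Σ_{j=0}^{2} (-1)^j C(2,j)(7-j)!
= C(2,0)·7! - C(2,1)·6! + C(2,2)·5!
= 5040 - 1440 + 120
= 3720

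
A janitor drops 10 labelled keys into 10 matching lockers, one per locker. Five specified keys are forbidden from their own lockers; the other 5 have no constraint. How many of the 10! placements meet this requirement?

Let A_j be the event that the j-th constrained one is fixed. By inclusion-exclusion over the 5 events:
Σ_{j=0}^{5} (-1)^j C(5,j)(10-j)!
= C(5,0)·10! - C(5,1)·9! + C(5,2)·8! - C(5,3)·7! + C(5,4)·6! - C(5,5)·5!
= 3628800 - 1814400 + 403200 - 50400 + 3600 - 120
= 2170680

2170680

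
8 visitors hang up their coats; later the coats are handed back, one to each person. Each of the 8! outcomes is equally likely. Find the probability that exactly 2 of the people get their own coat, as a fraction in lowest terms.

53/288

Favorable outcomes: C(8,2)·!6 = 28·265 = 7420.
Total outcomes: 8! = 40320.
Probability = 7420/40320 = 53/288.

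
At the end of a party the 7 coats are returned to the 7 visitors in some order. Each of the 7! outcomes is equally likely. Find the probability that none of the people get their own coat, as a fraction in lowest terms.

103/280

Favorable outcomes: !7 = 1854.
Total outcomes: 7! = 5040.
Probability = 1854/5040 = 103/280.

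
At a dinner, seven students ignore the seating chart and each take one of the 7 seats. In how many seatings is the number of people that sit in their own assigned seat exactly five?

Choose which 5 of the 7 are fixed: C(7,5) = 21.
The remaining 2 must be deranged: !2 = 1.
Total: 21 × 1 = 21.

21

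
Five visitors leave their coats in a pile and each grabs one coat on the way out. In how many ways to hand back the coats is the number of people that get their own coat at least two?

Sum C(5,i)·!(5-i) for i = 2..5:
  i=2: C(5,2)·!3 = 10·2 = 20
  i=3: C(5,3)·!2 = 10·1 = 10
  i=4: C(5,4)·!1 = 5·0 = 0
  i=5: C(5,5)·!0 = 1·1 = 1
Total = 31.

31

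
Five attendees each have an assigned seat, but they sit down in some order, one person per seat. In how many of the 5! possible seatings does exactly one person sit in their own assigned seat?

45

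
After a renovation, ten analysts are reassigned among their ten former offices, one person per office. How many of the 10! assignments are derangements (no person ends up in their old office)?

1334961

Use !n = (n-1)(!(n-1) + !(n-2)).
!10 = 9·(133496 + 14833) = 9·148329 = 1334961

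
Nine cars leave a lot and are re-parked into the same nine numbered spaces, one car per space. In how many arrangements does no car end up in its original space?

133496

!9 = 9! · Σ_{k=0}^{9} (-1)^k/k!
= 9! - 9!/1! + 9!/2! - 9!/3! + 9!/4! - 9!/5! + 9!/6! - 9!/7! + 9!/8! - 9!/9!
= 362880 - 362880 + 181440 - 60480 + 15120 - 3024 + 504 - 72 + 9 - 1
= 133496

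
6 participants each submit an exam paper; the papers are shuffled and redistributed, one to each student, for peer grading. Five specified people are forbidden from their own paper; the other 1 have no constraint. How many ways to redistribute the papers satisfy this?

309

Let A_j be the event that the j-th constrained one is fixed. By inclusion-exclusion over the 5 events:
Σ_{j=0}^{5} (-1)^j C(5,j)(6-j)!
= C(5,0)·6! - C(5,1)·5! + C(5,2)·4! - C(5,3)·3! + C(5,4)·2! - C(5,5)·1!
= 720 - 600 + 240 - 60 + 10 - 1
= 309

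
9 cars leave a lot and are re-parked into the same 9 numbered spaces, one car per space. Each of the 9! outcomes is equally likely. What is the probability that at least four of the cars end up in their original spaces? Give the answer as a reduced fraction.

Favorable outcomes: Σ_{i≥4} C(9,i)·!(9-i) = 126·44 + 126·9 + 84·2 + 36·1 + 9·0 + 1·1 = 6883.
Total outcomes: 9! = 362880.
Probability = 6883/362880 = 6883/362880.

6883/362880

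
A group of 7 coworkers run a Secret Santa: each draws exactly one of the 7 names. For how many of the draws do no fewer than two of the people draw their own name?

1331

Sum C(7,i)·!(7-i) for i = 2..7:
  i=2: C(7,2)·!5 = 21·44 = 924
  i=3: C(7,3)·!4 = 35·9 = 315
  i=4: C(7,4)·!3 = 35·2 = 70
  i=5: C(7,5)·!2 = 21·1 = 21
  i=6: C(7,6)·!1 = 7·0 = 0
  i=7: C(7,7)·!0 = 1·1 = 1
Total = 1331.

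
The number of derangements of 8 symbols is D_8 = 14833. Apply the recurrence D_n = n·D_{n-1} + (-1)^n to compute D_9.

D_9 = 9·14833 - 1 = 133496.

133496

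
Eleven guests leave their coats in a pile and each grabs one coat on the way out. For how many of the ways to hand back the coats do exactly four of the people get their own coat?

Pick the 4 fixed positions: C(11,4) = 330 ways.
The other 7 form a derangement: !7 = 1854.
Total: 330 × 1854 = 611820.

611820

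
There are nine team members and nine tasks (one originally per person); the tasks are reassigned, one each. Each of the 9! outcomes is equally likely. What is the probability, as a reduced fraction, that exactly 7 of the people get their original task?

1/10080

Favorable outcomes: C(9,7)·!2 = 36·1 = 36.
Total outcomes: 9! = 362880.
Probability = 36/362880 = 1/10080.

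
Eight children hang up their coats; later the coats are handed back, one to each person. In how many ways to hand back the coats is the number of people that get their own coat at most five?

40291

Sum C(8,i)·!(8-i) for i = 0..5:
  i=0: C(8,0)·!8 = 1·14833 = 14833
  i=1: C(8,1)·!7 = 8·1854 = 14832
  i=2: C(8,2)·!6 = 28·265 = 7420
  i=3: C(8,3)·!5 = 56·44 = 2464
  i=4: C(8,4)·!4 = 70·9 = 630
  i=5: C(8,5)·!3 = 56·2 = 112
Total = 40291.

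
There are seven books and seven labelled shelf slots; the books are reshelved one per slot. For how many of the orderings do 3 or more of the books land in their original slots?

# with exactly i fixed is C(7,i)·!(7-i); sum over i=3..7:
  i=3: C(7,3)·!4 = 35·9 = 315
  i=4: C(7,4)·!3 = 35·2 = 70
  i=5: C(7,5)·!2 = 21·1 = 21
  i=6: C(7,6)·!1 = 7·0 = 0
  i=7: C(7,7)·!0 = 1·1 = 1
Total = 407.

407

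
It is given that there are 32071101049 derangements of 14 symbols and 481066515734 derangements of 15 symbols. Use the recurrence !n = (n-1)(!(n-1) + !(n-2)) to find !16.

7697064251745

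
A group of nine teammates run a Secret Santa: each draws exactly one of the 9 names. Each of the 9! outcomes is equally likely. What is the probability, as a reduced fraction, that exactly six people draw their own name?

Favorable outcomes: C(9,6)·!3 = 84·2 = 168.
Total outcomes: 9! = 362880.
Probability = 168/362880 = 1/2160.

1/2160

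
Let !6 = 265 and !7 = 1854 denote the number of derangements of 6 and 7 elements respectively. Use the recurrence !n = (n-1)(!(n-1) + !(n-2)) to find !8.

!8 = (8-1)·(!7 + !6) = 7·(1854 + 265) = 7·2119 = 14833.

14833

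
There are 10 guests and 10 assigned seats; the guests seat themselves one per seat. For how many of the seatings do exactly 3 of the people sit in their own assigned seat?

222480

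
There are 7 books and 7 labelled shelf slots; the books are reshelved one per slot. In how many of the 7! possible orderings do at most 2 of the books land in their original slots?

4633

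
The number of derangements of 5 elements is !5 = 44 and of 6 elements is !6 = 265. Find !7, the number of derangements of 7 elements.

1854

!7 = (7-1)·(!6 + !5) = 6·(265 + 44) = 6·309 = 1854.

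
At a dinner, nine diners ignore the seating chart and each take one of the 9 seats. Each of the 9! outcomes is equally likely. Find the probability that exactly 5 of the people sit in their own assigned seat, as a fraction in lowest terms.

Favorable outcomes: C(9,5)·!4 = 126·9 = 1134.
Total outcomes: 9! = 362880.
Probability = 1134/362880 = 1/320.

1/320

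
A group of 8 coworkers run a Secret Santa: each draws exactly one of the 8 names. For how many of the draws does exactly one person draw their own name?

14832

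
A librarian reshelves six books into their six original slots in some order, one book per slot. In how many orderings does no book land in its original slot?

Recurrence: !6 = 6·!5 + (-1)^6.
!6 = 6·44 + 1 = 265

265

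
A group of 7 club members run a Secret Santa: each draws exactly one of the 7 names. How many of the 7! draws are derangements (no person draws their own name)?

Recurrence: !7 = 7·!6 + (-1)^7.
!7 = 7·265 - 1 = 1854

1854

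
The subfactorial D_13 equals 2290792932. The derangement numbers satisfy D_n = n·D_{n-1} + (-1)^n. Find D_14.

32071101049

D_14 = 14·2290792932 + 1 = 32071101049.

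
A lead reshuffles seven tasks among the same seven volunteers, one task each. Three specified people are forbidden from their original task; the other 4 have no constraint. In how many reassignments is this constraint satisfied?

3216

Inclusion-exclusion on the 3 forbidden self-matches:
Σ_{j=0}^{3} (-1)^j C(3,j)(7-j)!
= C(3,0)·7! - C(3,1)·6! + C(3,2)·5! - C(3,3)·4!
= 5040 - 2160 + 360 - 24
= 3216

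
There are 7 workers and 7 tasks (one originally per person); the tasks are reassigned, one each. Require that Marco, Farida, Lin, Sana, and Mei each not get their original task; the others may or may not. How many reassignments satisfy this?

2428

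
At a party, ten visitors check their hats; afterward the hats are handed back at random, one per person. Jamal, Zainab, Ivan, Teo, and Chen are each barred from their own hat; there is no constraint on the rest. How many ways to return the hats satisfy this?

2170680

Inclusion-exclusion on the 5 forbidden self-matches:
Σ_{j=0}^{5} (-1)^j C(5,j)(10-j)!
= C(5,0)·10! - C(5,1)·9! + C(5,2)·8! - C(5,3)·7! + C(5,4)·6! - C(5,5)·5!
= 3628800 - 1814400 + 403200 - 50400 + 3600 - 120
= 2170680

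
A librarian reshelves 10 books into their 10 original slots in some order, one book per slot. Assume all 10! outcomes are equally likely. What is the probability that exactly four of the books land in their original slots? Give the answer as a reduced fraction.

Favorable outcomes: C(10,4)·!6 = 210·265 = 55650.
Total outcomes: 10! = 3628800.
Probability = 55650/3628800 = 53/3456.

53/3456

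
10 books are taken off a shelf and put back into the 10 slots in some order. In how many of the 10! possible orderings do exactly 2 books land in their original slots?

667485

Choose which 2 of the 10 are fixed: C(10,2) = 45.
The remaining 8 must be deranged: !8 = 14833.
Total: 45 × 14833 = 667485.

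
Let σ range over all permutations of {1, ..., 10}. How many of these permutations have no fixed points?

The number of derangements of 10 is !10 = Σ_{k=0}^{10} (-1)^k·10!/k!
= 10! - 10!/1! + 10!/2! - 10!/3! + 10!/4! - 10!/5! + 10!/6! - 10!/7! + 10!/8! - 10!/9! + 10!/10!
= 3628800 - 3628800 + 1814400 - 604800 + 151200 - 30240 + 5040 - 720 + 90 - 10 + 1
= 1334961

1334961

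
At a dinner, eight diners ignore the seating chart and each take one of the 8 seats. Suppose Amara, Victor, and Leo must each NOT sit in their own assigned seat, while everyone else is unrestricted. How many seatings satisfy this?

Inclusion-exclusion on the 3 forbidden self-matches:
Σ_{j=0}^{3} (-1)^j C(3,j)(8-j)!
= C(3,0)·8! - C(3,1)·7! + C(3,2)·6! - C(3,3)·5!
= 40320 - 15120 + 2160 - 120
= 27240

27240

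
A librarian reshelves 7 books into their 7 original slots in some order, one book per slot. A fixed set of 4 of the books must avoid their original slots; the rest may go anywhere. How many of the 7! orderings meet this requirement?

2790

Inclusion-exclusion on the 4 forbidden self-matches:
Σ_{j=0}^{4} (-1)^j C(4,j)(7-j)!
= C(4,0)·7! - C(4,1)·6! + C(4,2)·5! - C(4,3)·4! + C(4,4)·3!
= 5040 - 2880 + 720 - 96 + 6
= 2790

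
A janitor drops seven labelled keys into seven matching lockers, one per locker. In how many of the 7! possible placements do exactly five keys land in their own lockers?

21

Pick the 5 fixed positions: C(7,5) = 21 ways.
The remaining 2 must be deranged: !2 = 1.
Total: 21 × 1 = 21.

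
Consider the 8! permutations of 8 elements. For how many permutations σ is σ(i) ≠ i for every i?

14833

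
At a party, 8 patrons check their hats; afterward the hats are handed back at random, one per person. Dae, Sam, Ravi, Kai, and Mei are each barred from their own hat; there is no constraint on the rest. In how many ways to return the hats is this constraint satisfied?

21234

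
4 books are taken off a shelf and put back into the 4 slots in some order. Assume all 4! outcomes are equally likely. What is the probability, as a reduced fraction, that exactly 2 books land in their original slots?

1/4

Favorable outcomes: C(4,2)·!2 = 6·1 = 6.
Total outcomes: 4! = 24.
Probability = 6/24 = 1/4.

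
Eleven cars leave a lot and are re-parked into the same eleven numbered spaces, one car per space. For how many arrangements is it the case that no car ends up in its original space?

14684570

Recurrence: !11 = 10·(!10 + !9).
!11 = 10·(1334961 + 133496) = 10·1468457 = 14684570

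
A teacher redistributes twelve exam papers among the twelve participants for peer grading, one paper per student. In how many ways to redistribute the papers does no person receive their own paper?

176214841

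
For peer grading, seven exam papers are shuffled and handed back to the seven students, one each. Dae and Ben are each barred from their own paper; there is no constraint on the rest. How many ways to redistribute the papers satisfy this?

3720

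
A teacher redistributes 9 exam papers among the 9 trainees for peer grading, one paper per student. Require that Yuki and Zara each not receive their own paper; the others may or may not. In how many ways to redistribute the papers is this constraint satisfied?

Inclusion-exclusion on the 2 forbidden self-matches:
Σ_{j=0}^{2} (-1)^j C(2,j)(9-j)!
= C(2,0)·9! - C(2,1)·8! + C(2,2)·7!
= 362880 - 80640 + 5040
= 287280

287280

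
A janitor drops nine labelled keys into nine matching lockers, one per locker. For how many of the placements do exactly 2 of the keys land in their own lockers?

Choose which 2 of the 9 are fixed: C(9,2) = 36.
The other 7 form a derangement: !7 = 1854.
Total: 36 × 1854 = 66744.

66744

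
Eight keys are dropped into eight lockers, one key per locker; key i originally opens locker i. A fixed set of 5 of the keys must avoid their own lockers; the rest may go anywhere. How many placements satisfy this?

21234

Let A_j be the event that the j-th constrained one is fixed. By inclusion-exclusion over the 5 events:
Σ_{j=0}^{5} (-1)^j C(5,j)(8-j)!
= C(5,0)·8! - C(5,1)·7! + C(5,2)·6! - C(5,3)·5! + C(5,4)·4! - C(5,5)·3!
= 40320 - 25200 + 7200 - 1200 + 120 - 6
= 21234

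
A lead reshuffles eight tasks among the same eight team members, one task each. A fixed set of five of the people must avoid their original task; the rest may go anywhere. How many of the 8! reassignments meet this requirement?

21234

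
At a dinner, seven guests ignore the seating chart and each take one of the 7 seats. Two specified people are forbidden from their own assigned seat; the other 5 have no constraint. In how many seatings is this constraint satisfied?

3720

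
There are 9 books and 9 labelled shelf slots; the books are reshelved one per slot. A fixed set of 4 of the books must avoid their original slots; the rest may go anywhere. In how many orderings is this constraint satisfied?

229080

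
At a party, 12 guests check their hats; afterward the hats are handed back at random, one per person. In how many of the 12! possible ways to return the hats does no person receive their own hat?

Use !n = (n-1)(!(n-1) + !(n-2)).
!12 = 11·(14684570 + 1334961) = 11·16019531 = 176214841

176214841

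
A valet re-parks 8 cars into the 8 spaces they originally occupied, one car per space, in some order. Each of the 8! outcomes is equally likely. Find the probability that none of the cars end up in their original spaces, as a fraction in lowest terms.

2119/5760

Favorable outcomes: !8 = 14833.
Total outcomes: 8! = 40320.
Probability = 14833/40320 = 2119/5760.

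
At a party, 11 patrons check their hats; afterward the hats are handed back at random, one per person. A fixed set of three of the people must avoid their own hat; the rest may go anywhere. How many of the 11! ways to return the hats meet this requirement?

30078720

Let A_j be the event that the j-th constrained one is fixed. By inclusion-exclusion over the 3 events:
Σ_{j=0}^{3} (-1)^j C(3,j)(11-j)!
= C(3,0)·11! - C(3,1)·10! + C(3,2)·9! - C(3,3)·8!
= 39916800 - 10886400 + 1088640 - 40320
= 30078720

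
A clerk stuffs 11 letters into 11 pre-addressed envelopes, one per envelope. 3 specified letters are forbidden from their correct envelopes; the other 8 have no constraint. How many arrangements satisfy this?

Inclusion-exclusion on the 3 forbidden self-matches:
Σ_{j=0}^{3} (-1)^j C(3,j)(11-j)!
= C(3,0)·11! - C(3,1)·10! + C(3,2)·9! - C(3,3)·8!
= 39916800 - 10886400 + 1088640 - 40320
= 30078720

30078720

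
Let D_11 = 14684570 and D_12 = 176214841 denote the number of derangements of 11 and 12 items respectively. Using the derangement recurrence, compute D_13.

D_13 = (13-1)·(D_12 + D_11) = 12·(176214841 + 14684570) = 12·190899411 = 2290792932.

2290792932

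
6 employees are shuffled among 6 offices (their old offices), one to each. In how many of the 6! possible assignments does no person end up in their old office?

265

By inclusion-exclusion, !6 = Σ (-1)^k · 6!/k! for k=0..6
= 6! - 6!/1! + 6!/2! - 6!/3! + 6!/4! - 6!/5! + 6!/6!
= 720 - 720 + 360 - 120 + 30 - 6 + 1
= 265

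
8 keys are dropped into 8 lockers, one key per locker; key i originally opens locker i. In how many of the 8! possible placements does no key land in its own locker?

Use !n = (n-1)(!(n-1) + !(n-2)).
!8 = 7·(1854 + 265) = 7·2119 = 14833

14833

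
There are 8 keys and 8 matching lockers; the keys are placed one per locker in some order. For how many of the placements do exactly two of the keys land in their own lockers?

Choose which 2 of the 8 are fixed: C(8,2) = 28.
The remaining 6 must be deranged: !6 = 265.
Total: 28 × 265 = 7420.

7420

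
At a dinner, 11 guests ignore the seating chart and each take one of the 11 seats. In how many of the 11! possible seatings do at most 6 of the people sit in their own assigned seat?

39913444

# with exactly i fixed is C(11,i)·!(11-i); sum over i=0..6:
  i=0: C(11,0)·!11 = 1·14684570 = 14684570
  i=1: C(11,1)·!10 = 11·1334961 = 14684571
  i=2: C(11,2)·!9 = 55·133496 = 7342280
  i=3: C(11,3)·!8 = 165·14833 = 2447445
  i=4: C(11,4)·!7 = 330·1854 = 611820
  i=5: C(11,5)·!6 = 462·265 = 122430
  i=6: C(11,6)·!5 = 462·44 = 20328
Total = 39913444.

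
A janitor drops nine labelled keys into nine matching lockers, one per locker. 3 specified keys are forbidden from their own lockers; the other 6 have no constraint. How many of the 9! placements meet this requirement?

Inclusion-exclusion on the 3 forbidden self-matches:
Σ_{j=0}^{3} (-1)^j C(3,j)(9-j)!
= C(3,0)·9! - C(3,1)·8! + C(3,2)·7! - C(3,3)·6!
= 362880 - 120960 + 15120 - 720
= 256320

256320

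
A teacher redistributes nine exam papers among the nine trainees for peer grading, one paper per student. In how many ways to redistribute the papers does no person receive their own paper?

133496

Use !n = (n-1)(!(n-1) + !(n-2)).
!9 = 8·(14833 + 1854) = 8·16687 = 133496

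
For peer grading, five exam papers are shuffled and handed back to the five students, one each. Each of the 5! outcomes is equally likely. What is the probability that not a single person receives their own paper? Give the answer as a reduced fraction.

11/30

Favorable outcomes: !5 = 44.
Total outcomes: 5! = 120.
Probability = 44/120 = 11/30.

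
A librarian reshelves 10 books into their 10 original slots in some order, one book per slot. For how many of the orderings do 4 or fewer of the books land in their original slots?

3615536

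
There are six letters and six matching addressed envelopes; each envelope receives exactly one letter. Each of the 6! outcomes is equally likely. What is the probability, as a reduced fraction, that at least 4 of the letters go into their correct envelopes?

Favorable outcomes: Σ_{i≥4} C(6,i)·!(6-i) = 15·1 + 6·0 + 1·1 = 16.
Total outcomes: 6! = 720.
Probability = 16/720 = 1/45.

1/45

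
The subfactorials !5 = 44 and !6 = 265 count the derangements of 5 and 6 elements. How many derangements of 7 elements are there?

!7 = (7-1)·(!6 + !5) = 6·(265 + 44) = 6·309 = 1854.

1854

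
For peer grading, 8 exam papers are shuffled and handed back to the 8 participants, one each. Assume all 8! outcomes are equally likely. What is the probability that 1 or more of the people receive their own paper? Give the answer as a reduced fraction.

3641/5760

Favorable outcomes: Σ_{i≥1} C(8,i)·!(8-i) = 8·1854 + 28·265 + 56·44 + 70·9 + 56·2 + 28·1 + 8·0 + 1·1 = 25487.
Total outcomes: 8! = 40320.
Probability = 25487/40320 = 3641/5760.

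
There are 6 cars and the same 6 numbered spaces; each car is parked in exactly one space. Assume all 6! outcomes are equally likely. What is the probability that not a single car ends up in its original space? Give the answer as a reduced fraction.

53/144

Favorable outcomes: !6 = 265.
Total outcomes: 6! = 720.
Probability = 265/720 = 53/144.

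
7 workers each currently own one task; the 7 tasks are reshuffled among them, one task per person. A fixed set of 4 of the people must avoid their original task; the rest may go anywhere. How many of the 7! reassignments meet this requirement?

Inclusion-exclusion on the 4 forbidden self-matches:
Σ_{j=0}^{4} (-1)^j C(4,j)(7-j)!
= C(4,0)·7! - C(4,1)·6! + C(4,2)·5! - C(4,3)·4! + C(4,4)·3!
= 5040 - 2880 + 720 - 96 + 6
= 2790

2790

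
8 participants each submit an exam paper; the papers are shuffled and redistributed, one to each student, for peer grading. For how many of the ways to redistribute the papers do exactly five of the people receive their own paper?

112

Choose which 5 of the 8 are fixed: C(8,5) = 56.
The remaining 3 must be deranged: !3 = 2.
Total: 56 × 2 = 112.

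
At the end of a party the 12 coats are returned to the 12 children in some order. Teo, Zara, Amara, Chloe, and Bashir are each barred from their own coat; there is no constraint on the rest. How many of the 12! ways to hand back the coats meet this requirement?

312273360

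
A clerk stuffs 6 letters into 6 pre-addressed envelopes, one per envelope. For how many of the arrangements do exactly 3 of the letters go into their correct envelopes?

40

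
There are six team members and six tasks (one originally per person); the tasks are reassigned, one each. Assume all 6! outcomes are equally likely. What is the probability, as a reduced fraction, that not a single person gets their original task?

Favorable outcomes: !6 = 265.
Total outcomes: 6! = 720.
Probability = 265/720 = 53/144.

53/144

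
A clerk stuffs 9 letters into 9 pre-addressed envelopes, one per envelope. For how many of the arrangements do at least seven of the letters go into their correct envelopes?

37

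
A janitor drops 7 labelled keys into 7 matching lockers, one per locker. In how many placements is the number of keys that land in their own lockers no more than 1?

3709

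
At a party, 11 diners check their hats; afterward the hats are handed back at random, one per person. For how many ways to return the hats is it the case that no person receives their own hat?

14684570

!11 is the nearest integer to 11!/e.
11! = 39916800, and 39916800/e ≈ 14684570.08, so !11 = 14684570.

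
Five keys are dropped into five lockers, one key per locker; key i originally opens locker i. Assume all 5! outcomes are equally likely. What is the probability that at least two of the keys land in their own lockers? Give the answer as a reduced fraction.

31/120

Favorable outcomes: Σ_{i≥2} C(5,i)·!(5-i) = 10·2 + 10·1 + 5·0 + 1·1 = 31.
Total outcomes: 5! = 120.
Probability = 31/120 = 31/120.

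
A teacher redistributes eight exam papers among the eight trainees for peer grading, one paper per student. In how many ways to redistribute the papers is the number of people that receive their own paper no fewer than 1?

25487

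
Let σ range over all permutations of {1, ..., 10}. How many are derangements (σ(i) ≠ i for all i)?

1334961

The subfactorial !10 = [10!/e] (nearest integer).
10! = 3628800, and 3628800/e ≈ 1334960.92, so !10 = 1334961.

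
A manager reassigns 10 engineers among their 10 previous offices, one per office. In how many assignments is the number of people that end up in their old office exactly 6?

1890

Choose which 6 of the 10 are fixed: C(10,6) = 210.
The remaining 4 must be deranged: !4 = 9.
Total: 210 × 9 = 1890.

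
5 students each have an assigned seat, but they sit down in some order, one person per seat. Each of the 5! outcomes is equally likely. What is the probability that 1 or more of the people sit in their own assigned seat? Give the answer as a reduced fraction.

Favorable outcomes: Σ_{i≥1} C(5,i)·!(5-i) = 5·9 + 10·2 + 10·1 + 5·0 + 1·1 = 76.
Total outcomes: 5! = 120.
Probability = 76/120 = 19/30.

19/30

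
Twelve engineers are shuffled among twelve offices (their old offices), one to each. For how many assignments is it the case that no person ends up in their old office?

176214841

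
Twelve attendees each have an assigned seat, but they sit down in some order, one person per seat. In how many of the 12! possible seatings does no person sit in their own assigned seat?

176214841

By inclusion-exclusion, !12 = Σ (-1)^k · 12!/k! for k=0..12
= 12! - 12!/1! + 12!/2! - 12!/3! + 12!/4! - 12!/5! + 12!/6! - 12!/7! + 12!/8! - 12!/9! + 12!/10! - 12!/11! + 12!/12!
= 479001600 - 479001600 + 239500800 - 79833600 + 19958400 - 3991680 + 665280 - 95040 + 11880 - 1320 + 132 - 12 + 1
= 176214841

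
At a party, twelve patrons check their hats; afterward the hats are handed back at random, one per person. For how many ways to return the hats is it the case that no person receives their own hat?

176214841

!12 = 12! · Σ_{k=0}^{12} (-1)^k/k!
= 12! - 12!/1! + 12!/2! - 12!/3! + 12!/4! - 12!/5! + 12!/6! - 12!/7! + 12!/8! - 12!/9! + 12!/10! - 12!/11! + 12!/12!
= 479001600 - 479001600 + 239500800 - 79833600 + 19958400 - 3991680 + 665280 - 95040 + 11880 - 1320 + 132 - 12 + 1
= 176214841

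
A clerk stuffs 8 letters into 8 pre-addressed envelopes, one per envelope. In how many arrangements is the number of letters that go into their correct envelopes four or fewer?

40179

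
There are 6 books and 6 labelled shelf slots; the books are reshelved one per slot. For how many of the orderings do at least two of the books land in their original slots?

191

# with exactly i fixed is C(6,i)·!(6-i); sum over i=2..6:
  i=2: C(6,2)·!4 = 15·9 = 135
  i=3: C(6,3)·!3 = 20·2 = 40
  i=4: C(6,4)·!2 = 15·1 = 15
  i=5: C(6,5)·!1 = 6·0 = 0
  i=6: C(6,6)·!0 = 1·1 = 1
Total = 191.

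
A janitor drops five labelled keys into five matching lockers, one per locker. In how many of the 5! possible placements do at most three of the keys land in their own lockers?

119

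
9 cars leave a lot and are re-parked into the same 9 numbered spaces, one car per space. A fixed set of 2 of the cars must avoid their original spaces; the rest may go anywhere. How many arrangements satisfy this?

287280

Let A_j be the event that the j-th constrained one is fixed. By inclusion-exclusion over the 2 events:
Σ_{j=0}^{2} (-1)^j C(2,j)(9-j)!
= C(2,0)·9! - C(2,1)·8! + C(2,2)·7!
= 362880 - 80640 + 5040
= 287280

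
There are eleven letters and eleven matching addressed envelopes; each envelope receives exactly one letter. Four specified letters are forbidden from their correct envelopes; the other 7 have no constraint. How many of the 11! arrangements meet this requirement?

27422640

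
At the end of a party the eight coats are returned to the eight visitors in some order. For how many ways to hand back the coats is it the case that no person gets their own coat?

By inclusion-exclusion, !8 = Σ (-1)^k · 8!/k! for k=0..8
= 8! - 8!/1! + 8!/2! - 8!/3! + 8!/4! - 8!/5! + 8!/6! - 8!/7! + 8!/8!
= 40320 - 40320 + 20160 - 6720 + 1680 - 336 + 56 - 8 + 1
= 14833

14833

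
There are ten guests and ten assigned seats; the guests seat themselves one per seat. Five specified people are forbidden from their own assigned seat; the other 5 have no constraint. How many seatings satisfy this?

2170680

Inclusion-exclusion on the 5 forbidden self-matches:
Σ_{j=0}^{5} (-1)^j C(5,j)(10-j)!
= C(5,0)·10! - C(5,1)·9! + C(5,2)·8! - C(5,3)·7! + C(5,4)·6! - C(5,5)·5!
= 3628800 - 1814400 + 403200 - 50400 + 3600 - 120
= 2170680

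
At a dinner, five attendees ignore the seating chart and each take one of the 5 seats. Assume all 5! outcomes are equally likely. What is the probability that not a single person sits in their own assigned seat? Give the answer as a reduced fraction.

Favorable outcomes: !5 = 44.
Total outcomes: 5! = 120.
Probability = 44/120 = 11/30.

11/30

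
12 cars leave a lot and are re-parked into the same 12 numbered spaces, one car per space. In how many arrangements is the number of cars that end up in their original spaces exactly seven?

34848

Choose which 7 of the 12 are fixed: C(12,7) = 792.
The remaining 5 must be deranged: !5 = 44.
Total: 792 × 44 = 34848.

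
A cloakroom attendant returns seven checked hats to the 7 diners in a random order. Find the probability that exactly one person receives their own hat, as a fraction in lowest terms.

Favorable outcomes: C(7,1)·!6 = 7·265 = 1855.
Total outcomes: 7! = 5040.
Probability = 1855/5040 = 53/144.

53/144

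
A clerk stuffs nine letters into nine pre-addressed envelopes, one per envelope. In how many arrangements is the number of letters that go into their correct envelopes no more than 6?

# with exactly i fixed is C(9,i)·!(9-i); sum over i=0..6:
  i=0: C(9,0)·!9 = 1·133496 = 133496
  i=1: C(9,1)·!8 = 9·14833 = 133497
  i=2: C(9,2)·!7 = 36·1854 = 66744
  i=3: C(9,3)·!6 = 84·265 = 22260
  i=4: C(9,4)·!5 = 126·44 = 5544
  i=5: C(9,5)·!4 = 126·9 = 1134
  i=6: C(9,6)·!3 = 84·2 = 168
Total = 362843.

362843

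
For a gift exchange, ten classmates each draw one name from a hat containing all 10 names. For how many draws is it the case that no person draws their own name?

Use !n = n·!(n-1) + (-1)^n.
!10 = 10·133496 + 1 = 1334961

1334961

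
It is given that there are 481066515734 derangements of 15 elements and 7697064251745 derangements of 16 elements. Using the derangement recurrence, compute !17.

!17 = (17-1)·(!16 + !15) = 16·(7697064251745 + 481066515734) = 16·8178130767479 = 130850092279664.

130850092279664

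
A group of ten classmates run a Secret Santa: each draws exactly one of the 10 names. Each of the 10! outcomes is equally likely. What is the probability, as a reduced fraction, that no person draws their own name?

16481/44800

Favorable outcomes: !10 = 1334961.
Total outcomes: 10! = 3628800.
Probability = 1334961/3628800 = 16481/44800.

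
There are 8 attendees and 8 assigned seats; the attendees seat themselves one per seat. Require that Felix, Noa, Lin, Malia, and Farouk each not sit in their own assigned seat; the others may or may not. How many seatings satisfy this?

21234

Let A_j be the event that the j-th constrained one is fixed. By inclusion-exclusion over the 5 events:
Σ_{j=0}^{5} (-1)^j C(5,j)(8-j)!
= C(5,0)·8! - C(5,1)·7! + C(5,2)·6! - C(5,3)·5! + C(5,4)·4! - C(5,5)·3!
= 40320 - 25200 + 7200 - 1200 + 120 - 6
= 21234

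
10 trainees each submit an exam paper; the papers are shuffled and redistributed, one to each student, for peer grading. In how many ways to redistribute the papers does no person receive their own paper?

1334961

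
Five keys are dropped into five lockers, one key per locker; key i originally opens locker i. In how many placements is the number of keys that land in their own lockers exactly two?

Choose which 2 of the 5 are fixed: C(5,2) = 10.
The other 3 form a derangement: !3 = 2.
Total: 10 × 2 = 20.

20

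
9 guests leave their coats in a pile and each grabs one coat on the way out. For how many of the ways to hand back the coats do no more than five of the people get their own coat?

# with exactly i fixed is C(9,i)·!(9-i); sum over i=0..5:
  i=0: C(9,0)·!9 = 1·133496 = 133496
  i=1: C(9,1)·!8 = 9·14833 = 133497
  i=2: C(9,2)·!7 = 36·1854 = 66744
  i=3: C(9,3)·!6 = 84·265 = 22260
  i=4: C(9,4)·!5 = 126·44 = 5544
  i=5: C(9,5)·!4 = 126·9 = 1134
Total = 362675.

362675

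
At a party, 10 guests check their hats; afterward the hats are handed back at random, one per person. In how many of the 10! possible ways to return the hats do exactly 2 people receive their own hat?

667485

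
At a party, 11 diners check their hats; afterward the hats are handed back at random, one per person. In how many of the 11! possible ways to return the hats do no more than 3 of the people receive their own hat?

39158866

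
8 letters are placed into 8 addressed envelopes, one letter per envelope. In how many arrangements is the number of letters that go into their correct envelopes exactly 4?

630

Pick the 4 fixed positions: C(8,4) = 70 ways.
The remaining 4 must be deranged: !4 = 9.
Total: 70 × 9 = 630.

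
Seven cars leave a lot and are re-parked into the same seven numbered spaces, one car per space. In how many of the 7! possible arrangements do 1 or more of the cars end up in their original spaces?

Sum C(7,i)·!(7-i) for i = 1..7:
  i=1: C(7,1)·!6 = 7·265 = 1855
  i=2: C(7,2)·!5 = 21·44 = 924
  i=3: C(7,3)·!4 = 35·9 = 315
  i=4: C(7,4)·!3 = 35·2 = 70
  i=5: C(7,5)·!2 = 21·1 = 21
  i=6: C(7,6)·!1 = 7·0 = 0
  i=7: C(7,7)·!0 = 1·1 = 1
Total = 3186.

3186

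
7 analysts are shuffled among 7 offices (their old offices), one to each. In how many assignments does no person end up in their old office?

1854

!7 is the nearest integer to 7!/e.
7! = 5040, and 5040/e ≈ 1854.11, so !7 = 1854.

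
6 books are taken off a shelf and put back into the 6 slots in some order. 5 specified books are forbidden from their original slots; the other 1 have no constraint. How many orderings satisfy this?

Let A_j be the event that the j-th constrained one is fixed. By inclusion-exclusion over the 5 events:
Σ_{j=0}^{5} (-1)^j C(5,j)(6-j)!
= C(5,0)·6! - C(5,1)·5! + C(5,2)·4! - C(5,3)·3! + C(5,4)·2! - C(5,5)·1!
= 720 - 600 + 240 - 60 + 10 - 1
= 309

309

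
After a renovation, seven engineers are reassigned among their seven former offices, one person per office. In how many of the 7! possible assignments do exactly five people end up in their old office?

21

Pick the 5 fixed positions: C(7,5) = 21 ways.
The other 2 form a derangement: !2 = 1.
Total: 21 × 1 = 21.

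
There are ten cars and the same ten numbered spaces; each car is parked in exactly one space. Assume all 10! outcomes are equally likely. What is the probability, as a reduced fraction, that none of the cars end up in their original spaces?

16481/44800

Favorable outcomes: !10 = 1334961.
Total outcomes: 10! = 3628800.
Probability = 1334961/3628800 = 16481/44800.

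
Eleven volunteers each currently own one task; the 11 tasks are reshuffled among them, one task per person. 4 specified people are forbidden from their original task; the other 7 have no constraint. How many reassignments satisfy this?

27422640

Let A_j be the event that the j-th constrained one is fixed. By inclusion-exclusion over the 4 events:
Σ_{j=0}^{4} (-1)^j C(4,j)(11-j)!
= C(4,0)·11! - C(4,1)·10! + C(4,2)·9! - C(4,3)·8! + C(4,4)·7!
= 39916800 - 14515200 + 2177280 - 161280 + 5040
= 27422640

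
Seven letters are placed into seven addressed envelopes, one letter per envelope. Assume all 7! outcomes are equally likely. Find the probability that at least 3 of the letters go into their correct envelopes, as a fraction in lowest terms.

407/5040

Favorable outcomes: Σ_{i≥3} C(7,i)·!(7-i) = 35·9 + 35·2 + 21·1 + 7·0 + 1·1 = 407.
Total outcomes: 7! = 5040.
Probability = 407/5040 = 407/5040.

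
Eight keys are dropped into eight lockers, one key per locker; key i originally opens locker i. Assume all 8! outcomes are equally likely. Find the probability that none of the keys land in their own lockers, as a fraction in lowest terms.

Favorable outcomes: !8 = 14833.
Total outcomes: 8! = 40320.
Probability = 14833/40320 = 2119/5760.

2119/5760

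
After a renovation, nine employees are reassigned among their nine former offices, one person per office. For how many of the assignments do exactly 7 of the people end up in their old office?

Choose which 7 of the 9 are fixed: C(9,7) = 36.
The remaining 2 must be deranged: !2 = 1.
Total: 36 × 1 = 36.

36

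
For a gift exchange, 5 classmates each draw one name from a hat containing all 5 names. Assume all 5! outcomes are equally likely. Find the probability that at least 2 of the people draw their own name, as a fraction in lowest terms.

31/120

Favorable outcomes: Σ_{i≥2} C(5,i)·!(5-i) = 10·2 + 10·1 + 5·0 + 1·1 = 31.
Total outcomes: 5! = 120.
Probability = 31/120 = 31/120.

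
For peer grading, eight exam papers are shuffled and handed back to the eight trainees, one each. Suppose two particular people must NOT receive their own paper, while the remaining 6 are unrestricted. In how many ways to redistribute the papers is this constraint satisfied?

30960

Inclusion-exclusion on the 2 forbidden self-matches:
Σ_{j=0}^{2} (-1)^j C(2,j)(8-j)!
= C(2,0)·8! - C(2,1)·7! + C(2,2)·6!
= 40320 - 10080 + 720
= 30960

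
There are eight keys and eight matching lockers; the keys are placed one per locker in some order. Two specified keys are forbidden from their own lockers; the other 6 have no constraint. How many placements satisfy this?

30960

Inclusion-exclusion on the 2 forbidden self-matches:
Σ_{j=0}^{2} (-1)^j C(2,j)(8-j)!
= C(2,0)·8! - C(2,1)·7! + C(2,2)·6!
= 40320 - 10080 + 720
= 30960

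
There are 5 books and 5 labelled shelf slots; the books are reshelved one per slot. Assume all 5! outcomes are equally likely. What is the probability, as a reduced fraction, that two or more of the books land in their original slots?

31/120

Favorable outcomes: Σ_{i≥2} C(5,i)·!(5-i) = 10·2 + 10·1 + 5·0 + 1·1 = 31.
Total outcomes: 5! = 120.
Probability = 31/120 = 31/120.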